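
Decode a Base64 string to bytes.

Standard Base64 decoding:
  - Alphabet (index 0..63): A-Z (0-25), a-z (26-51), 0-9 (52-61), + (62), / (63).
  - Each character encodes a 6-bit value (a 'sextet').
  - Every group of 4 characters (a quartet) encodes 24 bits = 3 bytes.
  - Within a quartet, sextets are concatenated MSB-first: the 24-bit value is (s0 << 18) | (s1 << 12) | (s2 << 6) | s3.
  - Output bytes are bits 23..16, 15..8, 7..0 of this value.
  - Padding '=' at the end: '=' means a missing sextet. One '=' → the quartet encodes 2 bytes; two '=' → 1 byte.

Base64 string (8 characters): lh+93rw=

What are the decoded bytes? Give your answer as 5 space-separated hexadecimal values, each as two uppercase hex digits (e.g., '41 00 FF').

After char 0 ('l'=37): chars_in_quartet=1 acc=0x25 bytes_emitted=0
After char 1 ('h'=33): chars_in_quartet=2 acc=0x961 bytes_emitted=0
After char 2 ('+'=62): chars_in_quartet=3 acc=0x2587E bytes_emitted=0
After char 3 ('9'=61): chars_in_quartet=4 acc=0x961FBD -> emit 96 1F BD, reset; bytes_emitted=3
After char 4 ('3'=55): chars_in_quartet=1 acc=0x37 bytes_emitted=3
After char 5 ('r'=43): chars_in_quartet=2 acc=0xDEB bytes_emitted=3
After char 6 ('w'=48): chars_in_quartet=3 acc=0x37AF0 bytes_emitted=3
Padding '=': partial quartet acc=0x37AF0 -> emit DE BC; bytes_emitted=5

Answer: 96 1F BD DE BC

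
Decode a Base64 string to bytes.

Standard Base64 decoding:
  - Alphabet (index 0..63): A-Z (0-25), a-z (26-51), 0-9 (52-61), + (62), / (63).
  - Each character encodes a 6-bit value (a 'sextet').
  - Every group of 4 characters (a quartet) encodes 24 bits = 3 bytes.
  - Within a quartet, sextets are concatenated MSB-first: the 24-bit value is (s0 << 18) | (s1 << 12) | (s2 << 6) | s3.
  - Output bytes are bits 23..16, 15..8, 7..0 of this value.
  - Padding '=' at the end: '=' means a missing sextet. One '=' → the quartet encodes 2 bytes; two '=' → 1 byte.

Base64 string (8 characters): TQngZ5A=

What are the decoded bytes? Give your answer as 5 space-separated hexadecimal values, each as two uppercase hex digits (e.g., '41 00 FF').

Answer: 4D 09 E0 67 90

Derivation:
After char 0 ('T'=19): chars_in_quartet=1 acc=0x13 bytes_emitted=0
After char 1 ('Q'=16): chars_in_quartet=2 acc=0x4D0 bytes_emitted=0
After char 2 ('n'=39): chars_in_quartet=3 acc=0x13427 bytes_emitted=0
After char 3 ('g'=32): chars_in_quartet=4 acc=0x4D09E0 -> emit 4D 09 E0, reset; bytes_emitted=3
After char 4 ('Z'=25): chars_in_quartet=1 acc=0x19 bytes_emitted=3
After char 5 ('5'=57): chars_in_quartet=2 acc=0x679 bytes_emitted=3
After char 6 ('A'=0): chars_in_quartet=3 acc=0x19E40 bytes_emitted=3
Padding '=': partial quartet acc=0x19E40 -> emit 67 90; bytes_emitted=5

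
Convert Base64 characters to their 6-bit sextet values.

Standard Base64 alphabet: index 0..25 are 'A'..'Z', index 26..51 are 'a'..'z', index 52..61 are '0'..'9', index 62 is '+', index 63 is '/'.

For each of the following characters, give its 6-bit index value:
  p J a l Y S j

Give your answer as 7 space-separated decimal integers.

'p': a..z range, 26 + ord('p') − ord('a') = 41
'J': A..Z range, ord('J') − ord('A') = 9
'a': a..z range, 26 + ord('a') − ord('a') = 26
'l': a..z range, 26 + ord('l') − ord('a') = 37
'Y': A..Z range, ord('Y') − ord('A') = 24
'S': A..Z range, ord('S') − ord('A') = 18
'j': a..z range, 26 + ord('j') − ord('a') = 35

Answer: 41 9 26 37 24 18 35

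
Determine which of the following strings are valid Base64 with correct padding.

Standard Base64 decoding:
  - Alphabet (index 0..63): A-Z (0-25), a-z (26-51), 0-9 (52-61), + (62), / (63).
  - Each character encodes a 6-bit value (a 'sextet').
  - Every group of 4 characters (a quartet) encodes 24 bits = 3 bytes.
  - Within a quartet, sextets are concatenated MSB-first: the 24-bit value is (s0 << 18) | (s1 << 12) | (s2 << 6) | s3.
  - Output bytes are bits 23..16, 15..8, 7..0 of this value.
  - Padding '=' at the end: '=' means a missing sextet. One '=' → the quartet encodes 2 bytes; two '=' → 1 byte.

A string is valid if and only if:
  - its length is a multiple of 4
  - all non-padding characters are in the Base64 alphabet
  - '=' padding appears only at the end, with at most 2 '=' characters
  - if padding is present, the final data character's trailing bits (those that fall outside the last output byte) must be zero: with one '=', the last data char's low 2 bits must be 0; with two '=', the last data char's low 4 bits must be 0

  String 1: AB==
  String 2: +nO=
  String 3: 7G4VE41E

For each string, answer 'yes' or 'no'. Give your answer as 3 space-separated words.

Answer: no no yes

Derivation:
String 1: 'AB==' → invalid (bad trailing bits)
String 2: '+nO=' → invalid (bad trailing bits)
String 3: '7G4VE41E' → valid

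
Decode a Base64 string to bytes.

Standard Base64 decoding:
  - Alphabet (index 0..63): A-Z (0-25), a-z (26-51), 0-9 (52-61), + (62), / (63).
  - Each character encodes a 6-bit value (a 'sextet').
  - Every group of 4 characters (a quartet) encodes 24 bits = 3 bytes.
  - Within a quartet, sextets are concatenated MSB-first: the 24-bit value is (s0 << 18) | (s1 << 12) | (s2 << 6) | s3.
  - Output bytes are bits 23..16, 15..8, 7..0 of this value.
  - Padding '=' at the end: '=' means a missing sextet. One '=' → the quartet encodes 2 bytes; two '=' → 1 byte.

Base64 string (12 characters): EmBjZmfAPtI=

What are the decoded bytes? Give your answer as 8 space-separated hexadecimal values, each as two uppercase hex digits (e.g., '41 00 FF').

Answer: 12 60 63 66 67 C0 3E D2

Derivation:
After char 0 ('E'=4): chars_in_quartet=1 acc=0x4 bytes_emitted=0
After char 1 ('m'=38): chars_in_quartet=2 acc=0x126 bytes_emitted=0
After char 2 ('B'=1): chars_in_quartet=3 acc=0x4981 bytes_emitted=0
After char 3 ('j'=35): chars_in_quartet=4 acc=0x126063 -> emit 12 60 63, reset; bytes_emitted=3
After char 4 ('Z'=25): chars_in_quartet=1 acc=0x19 bytes_emitted=3
After char 5 ('m'=38): chars_in_quartet=2 acc=0x666 bytes_emitted=3
After char 6 ('f'=31): chars_in_quartet=3 acc=0x1999F bytes_emitted=3
After char 7 ('A'=0): chars_in_quartet=4 acc=0x6667C0 -> emit 66 67 C0, reset; bytes_emitted=6
After char 8 ('P'=15): chars_in_quartet=1 acc=0xF bytes_emitted=6
After char 9 ('t'=45): chars_in_quartet=2 acc=0x3ED bytes_emitted=6
After char 10 ('I'=8): chars_in_quartet=3 acc=0xFB48 bytes_emitted=6
Padding '=': partial quartet acc=0xFB48 -> emit 3E D2; bytes_emitted=8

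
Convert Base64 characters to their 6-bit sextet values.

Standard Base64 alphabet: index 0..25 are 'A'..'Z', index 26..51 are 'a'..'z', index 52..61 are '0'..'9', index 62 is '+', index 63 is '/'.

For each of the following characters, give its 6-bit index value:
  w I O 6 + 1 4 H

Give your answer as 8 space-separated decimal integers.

Answer: 48 8 14 58 62 53 56 7

Derivation:
'w': a..z range, 26 + ord('w') − ord('a') = 48
'I': A..Z range, ord('I') − ord('A') = 8
'O': A..Z range, ord('O') − ord('A') = 14
'6': 0..9 range, 52 + ord('6') − ord('0') = 58
'+': index 62
'1': 0..9 range, 52 + ord('1') − ord('0') = 53
'4': 0..9 range, 52 + ord('4') − ord('0') = 56
'H': A..Z range, ord('H') − ord('A') = 7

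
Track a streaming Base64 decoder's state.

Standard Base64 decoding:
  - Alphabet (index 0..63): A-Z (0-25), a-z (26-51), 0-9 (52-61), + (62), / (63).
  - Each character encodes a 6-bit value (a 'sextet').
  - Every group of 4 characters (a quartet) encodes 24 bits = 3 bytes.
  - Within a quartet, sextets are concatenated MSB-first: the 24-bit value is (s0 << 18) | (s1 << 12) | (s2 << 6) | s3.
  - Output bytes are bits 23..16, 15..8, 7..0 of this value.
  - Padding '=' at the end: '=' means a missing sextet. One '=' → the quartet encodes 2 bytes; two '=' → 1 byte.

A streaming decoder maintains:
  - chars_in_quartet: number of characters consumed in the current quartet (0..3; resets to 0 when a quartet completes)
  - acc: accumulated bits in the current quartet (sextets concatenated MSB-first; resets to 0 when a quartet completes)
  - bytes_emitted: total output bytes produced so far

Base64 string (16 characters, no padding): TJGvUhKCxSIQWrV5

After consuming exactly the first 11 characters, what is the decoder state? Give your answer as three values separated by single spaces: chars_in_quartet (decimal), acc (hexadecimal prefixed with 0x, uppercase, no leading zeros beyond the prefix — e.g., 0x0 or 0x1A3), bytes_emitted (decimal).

Answer: 3 0x31488 6

Derivation:
After char 0 ('T'=19): chars_in_quartet=1 acc=0x13 bytes_emitted=0
After char 1 ('J'=9): chars_in_quartet=2 acc=0x4C9 bytes_emitted=0
After char 2 ('G'=6): chars_in_quartet=3 acc=0x13246 bytes_emitted=0
After char 3 ('v'=47): chars_in_quartet=4 acc=0x4C91AF -> emit 4C 91 AF, reset; bytes_emitted=3
After char 4 ('U'=20): chars_in_quartet=1 acc=0x14 bytes_emitted=3
After char 5 ('h'=33): chars_in_quartet=2 acc=0x521 bytes_emitted=3
After char 6 ('K'=10): chars_in_quartet=3 acc=0x1484A bytes_emitted=3
After char 7 ('C'=2): chars_in_quartet=4 acc=0x521282 -> emit 52 12 82, reset; bytes_emitted=6
After char 8 ('x'=49): chars_in_quartet=1 acc=0x31 bytes_emitted=6
After char 9 ('S'=18): chars_in_quartet=2 acc=0xC52 bytes_emitted=6
After char 10 ('I'=8): chars_in_quartet=3 acc=0x31488 bytes_emitted=6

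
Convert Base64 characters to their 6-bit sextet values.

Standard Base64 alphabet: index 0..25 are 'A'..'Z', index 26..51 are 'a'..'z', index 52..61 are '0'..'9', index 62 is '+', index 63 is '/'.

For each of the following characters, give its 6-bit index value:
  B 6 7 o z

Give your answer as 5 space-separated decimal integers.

Answer: 1 58 59 40 51

Derivation:
'B': A..Z range, ord('B') − ord('A') = 1
'6': 0..9 range, 52 + ord('6') − ord('0') = 58
'7': 0..9 range, 52 + ord('7') − ord('0') = 59
'o': a..z range, 26 + ord('o') − ord('a') = 40
'z': a..z range, 26 + ord('z') − ord('a') = 51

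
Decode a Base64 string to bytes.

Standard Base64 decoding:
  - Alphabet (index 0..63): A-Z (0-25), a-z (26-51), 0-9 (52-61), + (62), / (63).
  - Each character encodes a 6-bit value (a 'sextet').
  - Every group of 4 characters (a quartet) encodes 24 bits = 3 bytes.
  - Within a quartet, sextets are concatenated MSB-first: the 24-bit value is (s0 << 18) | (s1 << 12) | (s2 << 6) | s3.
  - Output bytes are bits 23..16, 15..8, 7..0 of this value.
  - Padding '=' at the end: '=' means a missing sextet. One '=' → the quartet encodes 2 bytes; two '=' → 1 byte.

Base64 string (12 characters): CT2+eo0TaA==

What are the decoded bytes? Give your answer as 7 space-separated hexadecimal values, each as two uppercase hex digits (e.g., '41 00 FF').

Answer: 09 3D BE 7A 8D 13 68

Derivation:
After char 0 ('C'=2): chars_in_quartet=1 acc=0x2 bytes_emitted=0
After char 1 ('T'=19): chars_in_quartet=2 acc=0x93 bytes_emitted=0
After char 2 ('2'=54): chars_in_quartet=3 acc=0x24F6 bytes_emitted=0
After char 3 ('+'=62): chars_in_quartet=4 acc=0x93DBE -> emit 09 3D BE, reset; bytes_emitted=3
After char 4 ('e'=30): chars_in_quartet=1 acc=0x1E bytes_emitted=3
After char 5 ('o'=40): chars_in_quartet=2 acc=0x7A8 bytes_emitted=3
After char 6 ('0'=52): chars_in_quartet=3 acc=0x1EA34 bytes_emitted=3
After char 7 ('T'=19): chars_in_quartet=4 acc=0x7A8D13 -> emit 7A 8D 13, reset; bytes_emitted=6
After char 8 ('a'=26): chars_in_quartet=1 acc=0x1A bytes_emitted=6
After char 9 ('A'=0): chars_in_quartet=2 acc=0x680 bytes_emitted=6
Padding '==': partial quartet acc=0x680 -> emit 68; bytes_emitted=7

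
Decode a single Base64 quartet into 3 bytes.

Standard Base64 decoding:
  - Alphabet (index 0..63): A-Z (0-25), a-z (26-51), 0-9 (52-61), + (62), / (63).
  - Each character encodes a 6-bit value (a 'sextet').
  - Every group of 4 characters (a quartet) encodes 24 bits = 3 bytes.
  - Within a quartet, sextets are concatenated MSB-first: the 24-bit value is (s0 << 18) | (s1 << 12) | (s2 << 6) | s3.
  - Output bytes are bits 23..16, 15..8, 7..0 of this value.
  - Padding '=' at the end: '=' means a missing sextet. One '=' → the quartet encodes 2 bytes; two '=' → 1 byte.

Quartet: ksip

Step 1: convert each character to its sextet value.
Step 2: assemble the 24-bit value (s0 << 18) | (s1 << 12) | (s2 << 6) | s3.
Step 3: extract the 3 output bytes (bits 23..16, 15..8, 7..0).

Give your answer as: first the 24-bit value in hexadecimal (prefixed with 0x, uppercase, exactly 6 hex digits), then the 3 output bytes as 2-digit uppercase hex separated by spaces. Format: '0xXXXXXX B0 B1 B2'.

Answer: 0x92C8A9 92 C8 A9

Derivation:
Sextets: k=36, s=44, i=34, p=41
24-bit: (36<<18) | (44<<12) | (34<<6) | 41
      = 0x900000 | 0x02C000 | 0x000880 | 0x000029
      = 0x92C8A9
Bytes: (v>>16)&0xFF=92, (v>>8)&0xFF=C8, v&0xFF=A9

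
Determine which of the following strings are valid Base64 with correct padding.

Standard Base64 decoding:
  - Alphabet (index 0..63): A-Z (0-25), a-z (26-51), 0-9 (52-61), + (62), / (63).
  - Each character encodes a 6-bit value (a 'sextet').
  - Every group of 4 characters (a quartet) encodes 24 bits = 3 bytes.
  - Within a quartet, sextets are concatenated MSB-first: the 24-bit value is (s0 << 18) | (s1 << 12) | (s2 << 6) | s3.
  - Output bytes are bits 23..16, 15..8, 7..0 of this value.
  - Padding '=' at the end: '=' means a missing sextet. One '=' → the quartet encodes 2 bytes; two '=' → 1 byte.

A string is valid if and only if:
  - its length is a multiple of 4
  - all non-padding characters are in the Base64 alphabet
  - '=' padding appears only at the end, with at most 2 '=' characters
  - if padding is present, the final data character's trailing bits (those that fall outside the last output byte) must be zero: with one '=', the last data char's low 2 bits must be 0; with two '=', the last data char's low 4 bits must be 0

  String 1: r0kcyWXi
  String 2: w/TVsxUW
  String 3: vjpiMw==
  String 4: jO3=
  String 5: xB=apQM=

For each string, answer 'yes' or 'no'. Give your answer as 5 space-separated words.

String 1: 'r0kcyWXi' → valid
String 2: 'w/TVsxUW' → valid
String 3: 'vjpiMw==' → valid
String 4: 'jO3=' → invalid (bad trailing bits)
String 5: 'xB=apQM=' → invalid (bad char(s): ['=']; '=' in middle)

Answer: yes yes yes no no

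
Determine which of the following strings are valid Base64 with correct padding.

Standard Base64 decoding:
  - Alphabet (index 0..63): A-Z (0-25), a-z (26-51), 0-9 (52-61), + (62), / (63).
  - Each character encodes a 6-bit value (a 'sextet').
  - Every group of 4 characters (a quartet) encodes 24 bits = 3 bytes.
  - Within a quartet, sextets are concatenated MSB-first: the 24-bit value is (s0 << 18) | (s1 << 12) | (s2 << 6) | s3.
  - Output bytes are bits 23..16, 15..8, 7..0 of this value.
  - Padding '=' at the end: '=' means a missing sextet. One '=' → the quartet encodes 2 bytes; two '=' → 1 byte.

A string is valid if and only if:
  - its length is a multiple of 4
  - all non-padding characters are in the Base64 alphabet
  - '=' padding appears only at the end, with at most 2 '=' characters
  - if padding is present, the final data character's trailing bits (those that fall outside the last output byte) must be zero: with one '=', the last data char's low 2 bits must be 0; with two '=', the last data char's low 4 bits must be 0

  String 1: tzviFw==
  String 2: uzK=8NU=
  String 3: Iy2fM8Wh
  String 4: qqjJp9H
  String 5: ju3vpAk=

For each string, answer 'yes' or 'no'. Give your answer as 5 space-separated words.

Answer: yes no yes no yes

Derivation:
String 1: 'tzviFw==' → valid
String 2: 'uzK=8NU=' → invalid (bad char(s): ['=']; '=' in middle)
String 3: 'Iy2fM8Wh' → valid
String 4: 'qqjJp9H' → invalid (len=7 not mult of 4)
String 5: 'ju3vpAk=' → valid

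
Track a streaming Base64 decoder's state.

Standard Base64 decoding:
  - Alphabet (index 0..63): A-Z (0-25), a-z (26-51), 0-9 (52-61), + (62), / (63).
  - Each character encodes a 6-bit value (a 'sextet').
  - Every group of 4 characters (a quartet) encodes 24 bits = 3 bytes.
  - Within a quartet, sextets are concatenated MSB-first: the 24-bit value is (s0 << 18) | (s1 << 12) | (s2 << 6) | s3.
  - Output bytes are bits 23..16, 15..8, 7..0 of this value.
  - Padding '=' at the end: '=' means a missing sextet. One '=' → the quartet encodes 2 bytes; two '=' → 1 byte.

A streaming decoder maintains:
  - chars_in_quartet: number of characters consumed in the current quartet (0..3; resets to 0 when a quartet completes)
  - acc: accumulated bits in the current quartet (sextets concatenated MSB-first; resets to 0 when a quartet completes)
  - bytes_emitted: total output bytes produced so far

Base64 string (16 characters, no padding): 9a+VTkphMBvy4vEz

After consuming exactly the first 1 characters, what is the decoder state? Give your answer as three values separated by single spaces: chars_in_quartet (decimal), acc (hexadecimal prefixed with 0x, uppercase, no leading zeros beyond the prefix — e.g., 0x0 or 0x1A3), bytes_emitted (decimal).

After char 0 ('9'=61): chars_in_quartet=1 acc=0x3D bytes_emitted=0

Answer: 1 0x3D 0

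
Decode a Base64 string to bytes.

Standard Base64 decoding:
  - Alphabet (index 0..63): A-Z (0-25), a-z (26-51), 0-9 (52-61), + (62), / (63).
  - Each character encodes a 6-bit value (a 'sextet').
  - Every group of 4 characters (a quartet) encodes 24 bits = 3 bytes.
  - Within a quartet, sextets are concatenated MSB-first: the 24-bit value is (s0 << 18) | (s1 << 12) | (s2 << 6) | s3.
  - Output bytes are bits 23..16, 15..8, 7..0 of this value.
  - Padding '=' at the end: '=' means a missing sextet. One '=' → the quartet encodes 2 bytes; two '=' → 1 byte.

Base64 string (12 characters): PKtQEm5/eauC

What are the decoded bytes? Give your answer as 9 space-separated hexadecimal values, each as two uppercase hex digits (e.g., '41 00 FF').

Answer: 3C AB 50 12 6E 7F 79 AB 82

Derivation:
After char 0 ('P'=15): chars_in_quartet=1 acc=0xF bytes_emitted=0
After char 1 ('K'=10): chars_in_quartet=2 acc=0x3CA bytes_emitted=0
After char 2 ('t'=45): chars_in_quartet=3 acc=0xF2AD bytes_emitted=0
After char 3 ('Q'=16): chars_in_quartet=4 acc=0x3CAB50 -> emit 3C AB 50, reset; bytes_emitted=3
After char 4 ('E'=4): chars_in_quartet=1 acc=0x4 bytes_emitted=3
After char 5 ('m'=38): chars_in_quartet=2 acc=0x126 bytes_emitted=3
After char 6 ('5'=57): chars_in_quartet=3 acc=0x49B9 bytes_emitted=3
After char 7 ('/'=63): chars_in_quartet=4 acc=0x126E7F -> emit 12 6E 7F, reset; bytes_emitted=6
After char 8 ('e'=30): chars_in_quartet=1 acc=0x1E bytes_emitted=6
After char 9 ('a'=26): chars_in_quartet=2 acc=0x79A bytes_emitted=6
After char 10 ('u'=46): chars_in_quartet=3 acc=0x1E6AE bytes_emitted=6
After char 11 ('C'=2): chars_in_quartet=4 acc=0x79AB82 -> emit 79 AB 82, reset; bytes_emitted=9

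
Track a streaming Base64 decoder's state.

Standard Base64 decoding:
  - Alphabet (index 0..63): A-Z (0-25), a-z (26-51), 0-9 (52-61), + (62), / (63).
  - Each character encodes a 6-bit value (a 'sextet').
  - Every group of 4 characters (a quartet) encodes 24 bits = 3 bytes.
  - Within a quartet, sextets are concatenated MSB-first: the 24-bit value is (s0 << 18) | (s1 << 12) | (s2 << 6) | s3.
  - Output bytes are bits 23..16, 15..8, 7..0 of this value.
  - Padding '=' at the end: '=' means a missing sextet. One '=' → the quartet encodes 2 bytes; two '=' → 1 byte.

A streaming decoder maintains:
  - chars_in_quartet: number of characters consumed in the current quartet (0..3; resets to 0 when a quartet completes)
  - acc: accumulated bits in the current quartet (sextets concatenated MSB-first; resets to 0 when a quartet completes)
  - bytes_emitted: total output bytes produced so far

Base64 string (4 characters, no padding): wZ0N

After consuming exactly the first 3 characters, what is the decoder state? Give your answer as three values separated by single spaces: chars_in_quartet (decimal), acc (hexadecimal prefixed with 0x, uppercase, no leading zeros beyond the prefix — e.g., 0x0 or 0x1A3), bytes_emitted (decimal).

Answer: 3 0x30674 0

Derivation:
After char 0 ('w'=48): chars_in_quartet=1 acc=0x30 bytes_emitted=0
After char 1 ('Z'=25): chars_in_quartet=2 acc=0xC19 bytes_emitted=0
After char 2 ('0'=52): chars_in_quartet=3 acc=0x30674 bytes_emitted=0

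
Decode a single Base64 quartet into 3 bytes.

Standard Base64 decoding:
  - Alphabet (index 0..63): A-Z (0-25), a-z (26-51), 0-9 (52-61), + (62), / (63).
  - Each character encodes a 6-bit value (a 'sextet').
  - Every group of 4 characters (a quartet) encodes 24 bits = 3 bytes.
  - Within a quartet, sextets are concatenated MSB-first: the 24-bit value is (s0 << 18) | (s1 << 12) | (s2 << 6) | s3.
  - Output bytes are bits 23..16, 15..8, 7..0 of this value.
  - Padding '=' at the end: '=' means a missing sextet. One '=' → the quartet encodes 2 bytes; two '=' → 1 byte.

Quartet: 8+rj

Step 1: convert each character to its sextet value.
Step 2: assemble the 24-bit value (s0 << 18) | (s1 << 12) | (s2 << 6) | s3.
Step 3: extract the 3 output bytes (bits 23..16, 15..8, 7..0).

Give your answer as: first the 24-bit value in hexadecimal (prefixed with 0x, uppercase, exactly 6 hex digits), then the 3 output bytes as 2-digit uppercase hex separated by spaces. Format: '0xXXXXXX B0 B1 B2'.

Answer: 0xF3EAE3 F3 EA E3

Derivation:
Sextets: 8=60, +=62, r=43, j=35
24-bit: (60<<18) | (62<<12) | (43<<6) | 35
      = 0xF00000 | 0x03E000 | 0x000AC0 | 0x000023
      = 0xF3EAE3
Bytes: (v>>16)&0xFF=F3, (v>>8)&0xFF=EA, v&0xFF=E3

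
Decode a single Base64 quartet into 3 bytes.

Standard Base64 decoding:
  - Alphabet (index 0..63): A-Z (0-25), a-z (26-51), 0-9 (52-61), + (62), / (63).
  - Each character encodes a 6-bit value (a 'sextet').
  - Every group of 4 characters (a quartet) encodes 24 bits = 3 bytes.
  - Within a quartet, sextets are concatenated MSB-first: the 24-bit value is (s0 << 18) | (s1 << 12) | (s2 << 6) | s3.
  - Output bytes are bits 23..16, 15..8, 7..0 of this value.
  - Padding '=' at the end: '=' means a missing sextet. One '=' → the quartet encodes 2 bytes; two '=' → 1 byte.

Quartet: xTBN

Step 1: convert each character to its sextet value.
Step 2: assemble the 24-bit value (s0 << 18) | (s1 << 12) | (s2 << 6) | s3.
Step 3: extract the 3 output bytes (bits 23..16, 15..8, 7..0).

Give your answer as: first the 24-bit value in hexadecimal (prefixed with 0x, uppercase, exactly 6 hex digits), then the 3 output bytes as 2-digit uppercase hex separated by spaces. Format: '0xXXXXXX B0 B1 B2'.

Answer: 0xC5304D C5 30 4D

Derivation:
Sextets: x=49, T=19, B=1, N=13
24-bit: (49<<18) | (19<<12) | (1<<6) | 13
      = 0xC40000 | 0x013000 | 0x000040 | 0x00000D
      = 0xC5304D
Bytes: (v>>16)&0xFF=C5, (v>>8)&0xFF=30, v&0xFF=4D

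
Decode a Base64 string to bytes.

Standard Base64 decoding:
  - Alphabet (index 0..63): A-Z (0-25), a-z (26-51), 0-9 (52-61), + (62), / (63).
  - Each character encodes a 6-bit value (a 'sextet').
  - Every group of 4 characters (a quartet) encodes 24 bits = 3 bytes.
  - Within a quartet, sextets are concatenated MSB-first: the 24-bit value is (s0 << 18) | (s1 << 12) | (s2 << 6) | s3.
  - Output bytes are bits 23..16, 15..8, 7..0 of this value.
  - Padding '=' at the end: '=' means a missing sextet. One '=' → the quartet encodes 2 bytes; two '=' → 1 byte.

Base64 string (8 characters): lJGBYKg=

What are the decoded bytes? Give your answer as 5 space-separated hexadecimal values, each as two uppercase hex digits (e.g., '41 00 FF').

After char 0 ('l'=37): chars_in_quartet=1 acc=0x25 bytes_emitted=0
After char 1 ('J'=9): chars_in_quartet=2 acc=0x949 bytes_emitted=0
After char 2 ('G'=6): chars_in_quartet=3 acc=0x25246 bytes_emitted=0
After char 3 ('B'=1): chars_in_quartet=4 acc=0x949181 -> emit 94 91 81, reset; bytes_emitted=3
After char 4 ('Y'=24): chars_in_quartet=1 acc=0x18 bytes_emitted=3
After char 5 ('K'=10): chars_in_quartet=2 acc=0x60A bytes_emitted=3
After char 6 ('g'=32): chars_in_quartet=3 acc=0x182A0 bytes_emitted=3
Padding '=': partial quartet acc=0x182A0 -> emit 60 A8; bytes_emitted=5

Answer: 94 91 81 60 A8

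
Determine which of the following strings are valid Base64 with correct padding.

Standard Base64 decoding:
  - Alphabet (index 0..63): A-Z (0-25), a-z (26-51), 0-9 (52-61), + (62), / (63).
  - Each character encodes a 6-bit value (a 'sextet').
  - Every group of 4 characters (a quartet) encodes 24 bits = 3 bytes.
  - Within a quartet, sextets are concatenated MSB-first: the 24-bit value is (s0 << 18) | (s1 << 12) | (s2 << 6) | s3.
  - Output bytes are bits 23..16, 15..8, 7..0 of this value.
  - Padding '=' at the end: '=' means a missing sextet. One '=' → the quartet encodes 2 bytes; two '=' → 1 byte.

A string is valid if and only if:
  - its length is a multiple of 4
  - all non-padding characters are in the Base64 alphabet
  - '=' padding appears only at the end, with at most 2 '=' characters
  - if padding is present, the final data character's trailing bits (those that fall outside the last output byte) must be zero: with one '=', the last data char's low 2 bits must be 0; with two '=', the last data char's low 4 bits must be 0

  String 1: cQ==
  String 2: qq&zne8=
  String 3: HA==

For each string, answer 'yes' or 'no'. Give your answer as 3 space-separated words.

String 1: 'cQ==' → valid
String 2: 'qq&zne8=' → invalid (bad char(s): ['&'])
String 3: 'HA==' → valid

Answer: yes no yes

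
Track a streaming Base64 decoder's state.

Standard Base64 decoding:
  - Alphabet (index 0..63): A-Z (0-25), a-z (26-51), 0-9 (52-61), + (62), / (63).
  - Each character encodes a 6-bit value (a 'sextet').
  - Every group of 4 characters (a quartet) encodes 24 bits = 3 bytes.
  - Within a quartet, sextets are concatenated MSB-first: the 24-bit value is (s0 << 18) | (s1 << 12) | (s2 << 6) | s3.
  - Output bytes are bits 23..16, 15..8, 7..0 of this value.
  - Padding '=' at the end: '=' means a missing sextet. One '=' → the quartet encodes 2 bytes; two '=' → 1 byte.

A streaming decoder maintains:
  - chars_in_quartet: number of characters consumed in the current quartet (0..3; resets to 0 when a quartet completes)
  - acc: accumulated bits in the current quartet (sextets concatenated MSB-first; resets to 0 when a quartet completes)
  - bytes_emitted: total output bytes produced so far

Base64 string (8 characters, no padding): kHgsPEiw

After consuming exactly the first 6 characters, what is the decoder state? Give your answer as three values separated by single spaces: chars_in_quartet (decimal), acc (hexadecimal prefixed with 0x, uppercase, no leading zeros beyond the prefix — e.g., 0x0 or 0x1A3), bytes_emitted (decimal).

Answer: 2 0x3C4 3

Derivation:
After char 0 ('k'=36): chars_in_quartet=1 acc=0x24 bytes_emitted=0
After char 1 ('H'=7): chars_in_quartet=2 acc=0x907 bytes_emitted=0
After char 2 ('g'=32): chars_in_quartet=3 acc=0x241E0 bytes_emitted=0
After char 3 ('s'=44): chars_in_quartet=4 acc=0x90782C -> emit 90 78 2C, reset; bytes_emitted=3
After char 4 ('P'=15): chars_in_quartet=1 acc=0xF bytes_emitted=3
After char 5 ('E'=4): chars_in_quartet=2 acc=0x3C4 bytes_emitted=3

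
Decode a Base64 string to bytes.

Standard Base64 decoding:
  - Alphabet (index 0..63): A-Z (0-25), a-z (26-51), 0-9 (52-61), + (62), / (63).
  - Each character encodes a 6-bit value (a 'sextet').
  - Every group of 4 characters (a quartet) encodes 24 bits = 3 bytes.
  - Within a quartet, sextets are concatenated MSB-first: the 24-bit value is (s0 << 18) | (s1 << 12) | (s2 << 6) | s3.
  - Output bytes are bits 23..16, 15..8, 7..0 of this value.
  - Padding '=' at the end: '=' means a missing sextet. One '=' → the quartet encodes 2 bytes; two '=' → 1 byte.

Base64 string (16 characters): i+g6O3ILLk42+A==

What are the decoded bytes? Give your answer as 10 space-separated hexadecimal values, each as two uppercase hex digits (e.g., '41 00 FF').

Answer: 8B E8 3A 3B 72 0B 2E 4E 36 F8

Derivation:
After char 0 ('i'=34): chars_in_quartet=1 acc=0x22 bytes_emitted=0
After char 1 ('+'=62): chars_in_quartet=2 acc=0x8BE bytes_emitted=0
After char 2 ('g'=32): chars_in_quartet=3 acc=0x22FA0 bytes_emitted=0
After char 3 ('6'=58): chars_in_quartet=4 acc=0x8BE83A -> emit 8B E8 3A, reset; bytes_emitted=3
After char 4 ('O'=14): chars_in_quartet=1 acc=0xE bytes_emitted=3
After char 5 ('3'=55): chars_in_quartet=2 acc=0x3B7 bytes_emitted=3
After char 6 ('I'=8): chars_in_quartet=3 acc=0xEDC8 bytes_emitted=3
After char 7 ('L'=11): chars_in_quartet=4 acc=0x3B720B -> emit 3B 72 0B, reset; bytes_emitted=6
After char 8 ('L'=11): chars_in_quartet=1 acc=0xB bytes_emitted=6
After char 9 ('k'=36): chars_in_quartet=2 acc=0x2E4 bytes_emitted=6
After char 10 ('4'=56): chars_in_quartet=3 acc=0xB938 bytes_emitted=6
After char 11 ('2'=54): chars_in_quartet=4 acc=0x2E4E36 -> emit 2E 4E 36, reset; bytes_emitted=9
After char 12 ('+'=62): chars_in_quartet=1 acc=0x3E bytes_emitted=9
After char 13 ('A'=0): chars_in_quartet=2 acc=0xF80 bytes_emitted=9
Padding '==': partial quartet acc=0xF80 -> emit F8; bytes_emitted=10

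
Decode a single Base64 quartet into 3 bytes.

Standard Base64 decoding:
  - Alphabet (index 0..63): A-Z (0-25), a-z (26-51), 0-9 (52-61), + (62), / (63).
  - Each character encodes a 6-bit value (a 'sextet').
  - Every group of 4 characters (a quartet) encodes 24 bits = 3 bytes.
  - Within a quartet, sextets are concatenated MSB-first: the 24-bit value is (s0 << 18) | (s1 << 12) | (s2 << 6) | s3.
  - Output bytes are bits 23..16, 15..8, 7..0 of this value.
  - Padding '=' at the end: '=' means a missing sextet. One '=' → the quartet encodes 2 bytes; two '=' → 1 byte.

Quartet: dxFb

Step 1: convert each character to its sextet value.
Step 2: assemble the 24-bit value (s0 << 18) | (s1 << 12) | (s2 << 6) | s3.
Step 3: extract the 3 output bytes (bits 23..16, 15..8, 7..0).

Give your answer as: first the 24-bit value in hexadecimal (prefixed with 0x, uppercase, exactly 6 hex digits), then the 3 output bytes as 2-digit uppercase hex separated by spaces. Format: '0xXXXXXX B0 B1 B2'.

Sextets: d=29, x=49, F=5, b=27
24-bit: (29<<18) | (49<<12) | (5<<6) | 27
      = 0x740000 | 0x031000 | 0x000140 | 0x00001B
      = 0x77115B
Bytes: (v>>16)&0xFF=77, (v>>8)&0xFF=11, v&0xFF=5B

Answer: 0x77115B 77 11 5B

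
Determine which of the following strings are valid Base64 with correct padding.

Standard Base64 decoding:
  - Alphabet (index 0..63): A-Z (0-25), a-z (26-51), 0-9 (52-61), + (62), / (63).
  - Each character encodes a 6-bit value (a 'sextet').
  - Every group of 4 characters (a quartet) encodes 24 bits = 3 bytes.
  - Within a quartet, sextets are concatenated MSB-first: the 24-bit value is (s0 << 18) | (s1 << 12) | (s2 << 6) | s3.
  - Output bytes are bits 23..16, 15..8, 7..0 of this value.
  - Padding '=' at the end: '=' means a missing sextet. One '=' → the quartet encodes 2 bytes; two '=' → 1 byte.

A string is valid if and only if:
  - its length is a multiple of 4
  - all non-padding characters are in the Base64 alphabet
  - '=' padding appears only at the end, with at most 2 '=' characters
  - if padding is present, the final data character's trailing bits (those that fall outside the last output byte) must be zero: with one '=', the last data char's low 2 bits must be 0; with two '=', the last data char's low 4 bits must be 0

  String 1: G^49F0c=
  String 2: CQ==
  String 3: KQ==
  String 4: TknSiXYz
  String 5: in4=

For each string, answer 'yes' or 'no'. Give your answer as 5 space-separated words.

Answer: no yes yes yes yes

Derivation:
String 1: 'G^49F0c=' → invalid (bad char(s): ['^'])
String 2: 'CQ==' → valid
String 3: 'KQ==' → valid
String 4: 'TknSiXYz' → valid
String 5: 'in4=' → valid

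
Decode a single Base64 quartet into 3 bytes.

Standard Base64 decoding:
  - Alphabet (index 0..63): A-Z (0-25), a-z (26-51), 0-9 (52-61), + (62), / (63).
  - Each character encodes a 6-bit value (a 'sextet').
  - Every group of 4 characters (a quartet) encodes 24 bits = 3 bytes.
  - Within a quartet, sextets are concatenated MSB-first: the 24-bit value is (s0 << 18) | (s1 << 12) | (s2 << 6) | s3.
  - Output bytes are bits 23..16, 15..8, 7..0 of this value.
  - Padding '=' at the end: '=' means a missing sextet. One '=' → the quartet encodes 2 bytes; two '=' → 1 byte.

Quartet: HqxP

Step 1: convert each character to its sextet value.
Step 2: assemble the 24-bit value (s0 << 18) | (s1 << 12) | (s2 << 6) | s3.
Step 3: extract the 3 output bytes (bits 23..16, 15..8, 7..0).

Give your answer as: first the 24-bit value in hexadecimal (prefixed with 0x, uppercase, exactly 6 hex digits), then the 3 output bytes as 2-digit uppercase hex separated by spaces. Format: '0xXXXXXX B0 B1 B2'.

Answer: 0x1EAC4F 1E AC 4F

Derivation:
Sextets: H=7, q=42, x=49, P=15
24-bit: (7<<18) | (42<<12) | (49<<6) | 15
      = 0x1C0000 | 0x02A000 | 0x000C40 | 0x00000F
      = 0x1EAC4F
Bytes: (v>>16)&0xFF=1E, (v>>8)&0xFF=AC, v&0xFF=4F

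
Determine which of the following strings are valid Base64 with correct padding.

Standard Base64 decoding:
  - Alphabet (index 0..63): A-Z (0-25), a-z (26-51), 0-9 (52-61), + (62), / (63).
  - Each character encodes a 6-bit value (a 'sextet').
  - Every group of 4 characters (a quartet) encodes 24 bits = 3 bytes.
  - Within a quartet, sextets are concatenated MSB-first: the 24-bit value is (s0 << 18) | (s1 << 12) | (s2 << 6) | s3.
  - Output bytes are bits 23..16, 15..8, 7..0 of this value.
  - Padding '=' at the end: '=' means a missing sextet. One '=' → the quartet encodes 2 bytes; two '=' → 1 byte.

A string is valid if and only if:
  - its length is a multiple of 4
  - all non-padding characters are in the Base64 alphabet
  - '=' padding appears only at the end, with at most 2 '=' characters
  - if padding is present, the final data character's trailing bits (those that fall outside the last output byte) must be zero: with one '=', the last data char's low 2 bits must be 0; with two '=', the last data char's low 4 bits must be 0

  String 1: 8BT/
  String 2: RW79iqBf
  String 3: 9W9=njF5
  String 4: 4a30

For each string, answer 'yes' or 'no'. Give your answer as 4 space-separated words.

Answer: yes yes no yes

Derivation:
String 1: '8BT/' → valid
String 2: 'RW79iqBf' → valid
String 3: '9W9=njF5' → invalid (bad char(s): ['=']; '=' in middle)
String 4: '4a30' → valid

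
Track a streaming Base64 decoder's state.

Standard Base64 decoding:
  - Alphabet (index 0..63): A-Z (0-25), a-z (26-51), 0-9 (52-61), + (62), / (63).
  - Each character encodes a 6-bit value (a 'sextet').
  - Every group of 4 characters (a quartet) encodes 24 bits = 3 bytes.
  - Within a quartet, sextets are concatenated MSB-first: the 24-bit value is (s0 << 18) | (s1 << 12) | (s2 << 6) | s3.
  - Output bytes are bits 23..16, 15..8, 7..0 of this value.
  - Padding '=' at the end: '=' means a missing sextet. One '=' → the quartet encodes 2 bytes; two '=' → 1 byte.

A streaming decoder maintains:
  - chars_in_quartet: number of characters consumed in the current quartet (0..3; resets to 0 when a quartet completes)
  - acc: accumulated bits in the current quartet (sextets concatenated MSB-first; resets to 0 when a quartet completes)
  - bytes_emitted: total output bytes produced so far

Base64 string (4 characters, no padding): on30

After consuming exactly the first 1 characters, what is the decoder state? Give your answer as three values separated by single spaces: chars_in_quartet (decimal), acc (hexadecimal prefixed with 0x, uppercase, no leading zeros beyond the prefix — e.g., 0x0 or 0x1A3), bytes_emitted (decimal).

Answer: 1 0x28 0

Derivation:
After char 0 ('o'=40): chars_in_quartet=1 acc=0x28 bytes_emitted=0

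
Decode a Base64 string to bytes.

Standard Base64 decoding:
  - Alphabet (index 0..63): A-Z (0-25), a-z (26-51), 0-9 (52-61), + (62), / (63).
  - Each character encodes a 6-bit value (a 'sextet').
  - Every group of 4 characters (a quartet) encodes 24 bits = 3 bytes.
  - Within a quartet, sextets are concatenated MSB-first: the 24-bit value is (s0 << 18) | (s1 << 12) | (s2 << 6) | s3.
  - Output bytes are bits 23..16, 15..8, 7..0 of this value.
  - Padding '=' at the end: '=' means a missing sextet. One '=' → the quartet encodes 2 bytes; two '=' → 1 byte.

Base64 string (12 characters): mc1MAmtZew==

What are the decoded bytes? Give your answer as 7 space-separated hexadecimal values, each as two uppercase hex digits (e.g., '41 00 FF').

After char 0 ('m'=38): chars_in_quartet=1 acc=0x26 bytes_emitted=0
After char 1 ('c'=28): chars_in_quartet=2 acc=0x99C bytes_emitted=0
After char 2 ('1'=53): chars_in_quartet=3 acc=0x26735 bytes_emitted=0
After char 3 ('M'=12): chars_in_quartet=4 acc=0x99CD4C -> emit 99 CD 4C, reset; bytes_emitted=3
After char 4 ('A'=0): chars_in_quartet=1 acc=0x0 bytes_emitted=3
After char 5 ('m'=38): chars_in_quartet=2 acc=0x26 bytes_emitted=3
After char 6 ('t'=45): chars_in_quartet=3 acc=0x9AD bytes_emitted=3
After char 7 ('Z'=25): chars_in_quartet=4 acc=0x26B59 -> emit 02 6B 59, reset; bytes_emitted=6
After char 8 ('e'=30): chars_in_quartet=1 acc=0x1E bytes_emitted=6
After char 9 ('w'=48): chars_in_quartet=2 acc=0x7B0 bytes_emitted=6
Padding '==': partial quartet acc=0x7B0 -> emit 7B; bytes_emitted=7

Answer: 99 CD 4C 02 6B 59 7B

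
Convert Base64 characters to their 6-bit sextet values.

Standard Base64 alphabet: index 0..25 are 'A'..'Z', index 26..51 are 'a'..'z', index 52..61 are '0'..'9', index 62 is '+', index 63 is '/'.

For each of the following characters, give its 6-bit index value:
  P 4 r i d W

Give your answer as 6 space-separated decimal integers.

Answer: 15 56 43 34 29 22

Derivation:
'P': A..Z range, ord('P') − ord('A') = 15
'4': 0..9 range, 52 + ord('4') − ord('0') = 56
'r': a..z range, 26 + ord('r') − ord('a') = 43
'i': a..z range, 26 + ord('i') − ord('a') = 34
'd': a..z range, 26 + ord('d') − ord('a') = 29
'W': A..Z range, ord('W') − ord('A') = 22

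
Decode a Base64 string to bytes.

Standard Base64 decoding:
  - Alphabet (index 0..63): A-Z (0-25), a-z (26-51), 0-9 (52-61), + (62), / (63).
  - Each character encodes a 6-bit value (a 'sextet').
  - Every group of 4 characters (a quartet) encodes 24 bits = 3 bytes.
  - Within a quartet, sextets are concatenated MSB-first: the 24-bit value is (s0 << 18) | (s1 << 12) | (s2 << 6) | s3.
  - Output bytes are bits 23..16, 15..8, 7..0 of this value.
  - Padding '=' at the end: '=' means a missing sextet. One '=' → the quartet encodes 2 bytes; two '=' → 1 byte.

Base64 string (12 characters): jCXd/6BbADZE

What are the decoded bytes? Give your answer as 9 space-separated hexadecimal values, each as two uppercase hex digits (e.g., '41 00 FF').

After char 0 ('j'=35): chars_in_quartet=1 acc=0x23 bytes_emitted=0
After char 1 ('C'=2): chars_in_quartet=2 acc=0x8C2 bytes_emitted=0
After char 2 ('X'=23): chars_in_quartet=3 acc=0x23097 bytes_emitted=0
After char 3 ('d'=29): chars_in_quartet=4 acc=0x8C25DD -> emit 8C 25 DD, reset; bytes_emitted=3
After char 4 ('/'=63): chars_in_quartet=1 acc=0x3F bytes_emitted=3
After char 5 ('6'=58): chars_in_quartet=2 acc=0xFFA bytes_emitted=3
After char 6 ('B'=1): chars_in_quartet=3 acc=0x3FE81 bytes_emitted=3
After char 7 ('b'=27): chars_in_quartet=4 acc=0xFFA05B -> emit FF A0 5B, reset; bytes_emitted=6
After char 8 ('A'=0): chars_in_quartet=1 acc=0x0 bytes_emitted=6
After char 9 ('D'=3): chars_in_quartet=2 acc=0x3 bytes_emitted=6
After char 10 ('Z'=25): chars_in_quartet=3 acc=0xD9 bytes_emitted=6
After char 11 ('E'=4): chars_in_quartet=4 acc=0x3644 -> emit 00 36 44, reset; bytes_emitted=9

Answer: 8C 25 DD FF A0 5B 00 36 44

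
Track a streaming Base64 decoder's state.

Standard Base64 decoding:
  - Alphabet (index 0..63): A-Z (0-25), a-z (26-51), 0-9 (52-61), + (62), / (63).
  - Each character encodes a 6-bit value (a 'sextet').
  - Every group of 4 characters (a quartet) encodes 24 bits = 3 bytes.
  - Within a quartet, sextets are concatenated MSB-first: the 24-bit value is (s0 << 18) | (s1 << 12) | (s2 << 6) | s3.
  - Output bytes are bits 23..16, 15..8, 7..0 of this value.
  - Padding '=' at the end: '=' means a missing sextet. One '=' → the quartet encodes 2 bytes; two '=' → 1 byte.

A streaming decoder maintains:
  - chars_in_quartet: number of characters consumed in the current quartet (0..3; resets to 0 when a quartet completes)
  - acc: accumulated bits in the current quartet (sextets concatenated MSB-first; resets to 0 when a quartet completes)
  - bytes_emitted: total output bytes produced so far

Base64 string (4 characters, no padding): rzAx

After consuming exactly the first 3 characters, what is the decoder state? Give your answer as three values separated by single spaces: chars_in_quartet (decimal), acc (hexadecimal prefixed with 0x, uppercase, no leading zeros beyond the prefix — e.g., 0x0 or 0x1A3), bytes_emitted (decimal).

After char 0 ('r'=43): chars_in_quartet=1 acc=0x2B bytes_emitted=0
After char 1 ('z'=51): chars_in_quartet=2 acc=0xAF3 bytes_emitted=0
After char 2 ('A'=0): chars_in_quartet=3 acc=0x2BCC0 bytes_emitted=0

Answer: 3 0x2BCC0 0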